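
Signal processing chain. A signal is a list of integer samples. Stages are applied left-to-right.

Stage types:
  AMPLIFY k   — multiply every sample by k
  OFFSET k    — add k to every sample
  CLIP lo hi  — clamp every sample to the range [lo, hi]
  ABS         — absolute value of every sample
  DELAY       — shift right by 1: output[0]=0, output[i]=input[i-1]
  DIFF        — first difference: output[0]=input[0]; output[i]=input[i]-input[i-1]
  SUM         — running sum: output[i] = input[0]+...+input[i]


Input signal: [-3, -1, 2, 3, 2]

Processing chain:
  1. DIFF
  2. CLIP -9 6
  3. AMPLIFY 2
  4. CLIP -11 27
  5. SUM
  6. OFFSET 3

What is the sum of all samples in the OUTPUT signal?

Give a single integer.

Input: [-3, -1, 2, 3, 2]
Stage 1 (DIFF): s[0]=-3, -1--3=2, 2--1=3, 3-2=1, 2-3=-1 -> [-3, 2, 3, 1, -1]
Stage 2 (CLIP -9 6): clip(-3,-9,6)=-3, clip(2,-9,6)=2, clip(3,-9,6)=3, clip(1,-9,6)=1, clip(-1,-9,6)=-1 -> [-3, 2, 3, 1, -1]
Stage 3 (AMPLIFY 2): -3*2=-6, 2*2=4, 3*2=6, 1*2=2, -1*2=-2 -> [-6, 4, 6, 2, -2]
Stage 4 (CLIP -11 27): clip(-6,-11,27)=-6, clip(4,-11,27)=4, clip(6,-11,27)=6, clip(2,-11,27)=2, clip(-2,-11,27)=-2 -> [-6, 4, 6, 2, -2]
Stage 5 (SUM): sum[0..0]=-6, sum[0..1]=-2, sum[0..2]=4, sum[0..3]=6, sum[0..4]=4 -> [-6, -2, 4, 6, 4]
Stage 6 (OFFSET 3): -6+3=-3, -2+3=1, 4+3=7, 6+3=9, 4+3=7 -> [-3, 1, 7, 9, 7]
Output sum: 21

Answer: 21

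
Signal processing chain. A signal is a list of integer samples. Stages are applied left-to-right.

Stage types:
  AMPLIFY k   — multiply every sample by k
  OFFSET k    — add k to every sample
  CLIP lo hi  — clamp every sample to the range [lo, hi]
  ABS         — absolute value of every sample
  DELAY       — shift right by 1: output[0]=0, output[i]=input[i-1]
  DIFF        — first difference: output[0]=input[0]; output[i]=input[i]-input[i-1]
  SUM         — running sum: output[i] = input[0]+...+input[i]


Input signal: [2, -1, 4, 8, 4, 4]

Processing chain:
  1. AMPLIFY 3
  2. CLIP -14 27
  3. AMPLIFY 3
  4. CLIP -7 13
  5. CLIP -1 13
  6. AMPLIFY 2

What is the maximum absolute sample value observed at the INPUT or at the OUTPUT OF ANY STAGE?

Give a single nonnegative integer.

Input: [2, -1, 4, 8, 4, 4] (max |s|=8)
Stage 1 (AMPLIFY 3): 2*3=6, -1*3=-3, 4*3=12, 8*3=24, 4*3=12, 4*3=12 -> [6, -3, 12, 24, 12, 12] (max |s|=24)
Stage 2 (CLIP -14 27): clip(6,-14,27)=6, clip(-3,-14,27)=-3, clip(12,-14,27)=12, clip(24,-14,27)=24, clip(12,-14,27)=12, clip(12,-14,27)=12 -> [6, -3, 12, 24, 12, 12] (max |s|=24)
Stage 3 (AMPLIFY 3): 6*3=18, -3*3=-9, 12*3=36, 24*3=72, 12*3=36, 12*3=36 -> [18, -9, 36, 72, 36, 36] (max |s|=72)
Stage 4 (CLIP -7 13): clip(18,-7,13)=13, clip(-9,-7,13)=-7, clip(36,-7,13)=13, clip(72,-7,13)=13, clip(36,-7,13)=13, clip(36,-7,13)=13 -> [13, -7, 13, 13, 13, 13] (max |s|=13)
Stage 5 (CLIP -1 13): clip(13,-1,13)=13, clip(-7,-1,13)=-1, clip(13,-1,13)=13, clip(13,-1,13)=13, clip(13,-1,13)=13, clip(13,-1,13)=13 -> [13, -1, 13, 13, 13, 13] (max |s|=13)
Stage 6 (AMPLIFY 2): 13*2=26, -1*2=-2, 13*2=26, 13*2=26, 13*2=26, 13*2=26 -> [26, -2, 26, 26, 26, 26] (max |s|=26)
Overall max amplitude: 72

Answer: 72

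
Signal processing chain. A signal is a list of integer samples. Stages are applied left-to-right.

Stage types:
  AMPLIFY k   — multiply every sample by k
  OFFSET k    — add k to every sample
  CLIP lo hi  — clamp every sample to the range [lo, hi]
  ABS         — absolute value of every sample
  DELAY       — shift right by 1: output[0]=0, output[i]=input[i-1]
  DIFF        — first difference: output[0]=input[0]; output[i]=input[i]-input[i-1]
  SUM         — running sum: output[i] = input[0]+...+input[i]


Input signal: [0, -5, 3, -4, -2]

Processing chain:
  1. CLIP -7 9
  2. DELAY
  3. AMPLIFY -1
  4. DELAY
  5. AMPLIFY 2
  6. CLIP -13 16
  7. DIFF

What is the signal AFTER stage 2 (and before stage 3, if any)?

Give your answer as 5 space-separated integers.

Answer: 0 0 -5 3 -4

Derivation:
Input: [0, -5, 3, -4, -2]
Stage 1 (CLIP -7 9): clip(0,-7,9)=0, clip(-5,-7,9)=-5, clip(3,-7,9)=3, clip(-4,-7,9)=-4, clip(-2,-7,9)=-2 -> [0, -5, 3, -4, -2]
Stage 2 (DELAY): [0, 0, -5, 3, -4] = [0, 0, -5, 3, -4] -> [0, 0, -5, 3, -4]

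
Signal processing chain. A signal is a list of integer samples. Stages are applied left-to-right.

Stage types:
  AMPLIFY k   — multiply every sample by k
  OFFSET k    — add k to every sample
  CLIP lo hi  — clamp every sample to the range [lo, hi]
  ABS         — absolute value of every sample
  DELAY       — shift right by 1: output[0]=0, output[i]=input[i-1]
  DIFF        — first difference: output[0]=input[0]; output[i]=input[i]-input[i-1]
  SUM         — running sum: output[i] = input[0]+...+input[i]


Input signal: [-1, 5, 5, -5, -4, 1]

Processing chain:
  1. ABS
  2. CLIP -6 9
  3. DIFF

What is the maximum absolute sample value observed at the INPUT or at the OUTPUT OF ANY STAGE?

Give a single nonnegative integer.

Answer: 5

Derivation:
Input: [-1, 5, 5, -5, -4, 1] (max |s|=5)
Stage 1 (ABS): |-1|=1, |5|=5, |5|=5, |-5|=5, |-4|=4, |1|=1 -> [1, 5, 5, 5, 4, 1] (max |s|=5)
Stage 2 (CLIP -6 9): clip(1,-6,9)=1, clip(5,-6,9)=5, clip(5,-6,9)=5, clip(5,-6,9)=5, clip(4,-6,9)=4, clip(1,-6,9)=1 -> [1, 5, 5, 5, 4, 1] (max |s|=5)
Stage 3 (DIFF): s[0]=1, 5-1=4, 5-5=0, 5-5=0, 4-5=-1, 1-4=-3 -> [1, 4, 0, 0, -1, -3] (max |s|=4)
Overall max amplitude: 5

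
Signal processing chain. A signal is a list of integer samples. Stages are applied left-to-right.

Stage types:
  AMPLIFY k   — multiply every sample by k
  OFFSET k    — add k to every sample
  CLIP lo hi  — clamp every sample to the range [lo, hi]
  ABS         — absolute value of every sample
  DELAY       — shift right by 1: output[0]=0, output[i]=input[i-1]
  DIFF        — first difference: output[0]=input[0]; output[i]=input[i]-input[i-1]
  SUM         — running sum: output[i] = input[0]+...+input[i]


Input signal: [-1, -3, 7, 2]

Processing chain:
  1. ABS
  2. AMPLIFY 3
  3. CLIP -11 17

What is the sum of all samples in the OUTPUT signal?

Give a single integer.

Input: [-1, -3, 7, 2]
Stage 1 (ABS): |-1|=1, |-3|=3, |7|=7, |2|=2 -> [1, 3, 7, 2]
Stage 2 (AMPLIFY 3): 1*3=3, 3*3=9, 7*3=21, 2*3=6 -> [3, 9, 21, 6]
Stage 3 (CLIP -11 17): clip(3,-11,17)=3, clip(9,-11,17)=9, clip(21,-11,17)=17, clip(6,-11,17)=6 -> [3, 9, 17, 6]
Output sum: 35

Answer: 35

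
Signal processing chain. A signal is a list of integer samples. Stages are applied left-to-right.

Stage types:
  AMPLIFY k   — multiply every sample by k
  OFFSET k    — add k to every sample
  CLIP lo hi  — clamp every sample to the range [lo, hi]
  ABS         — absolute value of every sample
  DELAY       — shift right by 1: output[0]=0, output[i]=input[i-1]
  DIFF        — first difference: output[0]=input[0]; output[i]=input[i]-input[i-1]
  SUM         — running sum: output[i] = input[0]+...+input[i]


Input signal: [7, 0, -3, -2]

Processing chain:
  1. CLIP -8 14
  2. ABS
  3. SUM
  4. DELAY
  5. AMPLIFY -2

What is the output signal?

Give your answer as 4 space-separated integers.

Answer: 0 -14 -14 -20

Derivation:
Input: [7, 0, -3, -2]
Stage 1 (CLIP -8 14): clip(7,-8,14)=7, clip(0,-8,14)=0, clip(-3,-8,14)=-3, clip(-2,-8,14)=-2 -> [7, 0, -3, -2]
Stage 2 (ABS): |7|=7, |0|=0, |-3|=3, |-2|=2 -> [7, 0, 3, 2]
Stage 3 (SUM): sum[0..0]=7, sum[0..1]=7, sum[0..2]=10, sum[0..3]=12 -> [7, 7, 10, 12]
Stage 4 (DELAY): [0, 7, 7, 10] = [0, 7, 7, 10] -> [0, 7, 7, 10]
Stage 5 (AMPLIFY -2): 0*-2=0, 7*-2=-14, 7*-2=-14, 10*-2=-20 -> [0, -14, -14, -20]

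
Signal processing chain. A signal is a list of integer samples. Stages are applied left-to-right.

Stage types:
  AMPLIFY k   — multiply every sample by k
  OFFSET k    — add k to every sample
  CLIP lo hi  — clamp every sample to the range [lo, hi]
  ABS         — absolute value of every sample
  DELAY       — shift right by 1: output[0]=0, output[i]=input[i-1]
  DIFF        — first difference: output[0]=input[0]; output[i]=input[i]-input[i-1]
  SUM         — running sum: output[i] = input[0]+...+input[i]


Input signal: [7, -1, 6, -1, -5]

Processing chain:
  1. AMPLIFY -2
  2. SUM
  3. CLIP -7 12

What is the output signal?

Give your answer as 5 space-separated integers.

Answer: -7 -7 -7 -7 -7

Derivation:
Input: [7, -1, 6, -1, -5]
Stage 1 (AMPLIFY -2): 7*-2=-14, -1*-2=2, 6*-2=-12, -1*-2=2, -5*-2=10 -> [-14, 2, -12, 2, 10]
Stage 2 (SUM): sum[0..0]=-14, sum[0..1]=-12, sum[0..2]=-24, sum[0..3]=-22, sum[0..4]=-12 -> [-14, -12, -24, -22, -12]
Stage 3 (CLIP -7 12): clip(-14,-7,12)=-7, clip(-12,-7,12)=-7, clip(-24,-7,12)=-7, clip(-22,-7,12)=-7, clip(-12,-7,12)=-7 -> [-7, -7, -7, -7, -7]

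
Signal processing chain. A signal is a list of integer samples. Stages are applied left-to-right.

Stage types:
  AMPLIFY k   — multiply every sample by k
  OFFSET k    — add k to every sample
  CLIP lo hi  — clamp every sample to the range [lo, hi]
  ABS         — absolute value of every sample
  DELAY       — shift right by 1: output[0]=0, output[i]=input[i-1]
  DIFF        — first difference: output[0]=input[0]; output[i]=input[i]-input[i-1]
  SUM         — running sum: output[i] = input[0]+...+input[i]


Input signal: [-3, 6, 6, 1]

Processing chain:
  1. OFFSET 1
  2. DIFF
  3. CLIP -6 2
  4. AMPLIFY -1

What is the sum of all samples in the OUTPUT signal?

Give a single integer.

Input: [-3, 6, 6, 1]
Stage 1 (OFFSET 1): -3+1=-2, 6+1=7, 6+1=7, 1+1=2 -> [-2, 7, 7, 2]
Stage 2 (DIFF): s[0]=-2, 7--2=9, 7-7=0, 2-7=-5 -> [-2, 9, 0, -5]
Stage 3 (CLIP -6 2): clip(-2,-6,2)=-2, clip(9,-6,2)=2, clip(0,-6,2)=0, clip(-5,-6,2)=-5 -> [-2, 2, 0, -5]
Stage 4 (AMPLIFY -1): -2*-1=2, 2*-1=-2, 0*-1=0, -5*-1=5 -> [2, -2, 0, 5]
Output sum: 5

Answer: 5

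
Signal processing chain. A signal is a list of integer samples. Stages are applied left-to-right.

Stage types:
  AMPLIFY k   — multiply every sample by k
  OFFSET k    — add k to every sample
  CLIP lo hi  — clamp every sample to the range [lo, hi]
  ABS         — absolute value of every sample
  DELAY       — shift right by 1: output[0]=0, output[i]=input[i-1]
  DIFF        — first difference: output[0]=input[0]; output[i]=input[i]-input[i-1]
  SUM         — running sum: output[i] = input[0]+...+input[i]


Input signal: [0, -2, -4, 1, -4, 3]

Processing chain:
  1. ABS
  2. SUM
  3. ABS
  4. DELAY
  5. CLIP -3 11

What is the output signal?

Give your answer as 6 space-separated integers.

Answer: 0 0 2 6 7 11

Derivation:
Input: [0, -2, -4, 1, -4, 3]
Stage 1 (ABS): |0|=0, |-2|=2, |-4|=4, |1|=1, |-4|=4, |3|=3 -> [0, 2, 4, 1, 4, 3]
Stage 2 (SUM): sum[0..0]=0, sum[0..1]=2, sum[0..2]=6, sum[0..3]=7, sum[0..4]=11, sum[0..5]=14 -> [0, 2, 6, 7, 11, 14]
Stage 3 (ABS): |0|=0, |2|=2, |6|=6, |7|=7, |11|=11, |14|=14 -> [0, 2, 6, 7, 11, 14]
Stage 4 (DELAY): [0, 0, 2, 6, 7, 11] = [0, 0, 2, 6, 7, 11] -> [0, 0, 2, 6, 7, 11]
Stage 5 (CLIP -3 11): clip(0,-3,11)=0, clip(0,-3,11)=0, clip(2,-3,11)=2, clip(6,-3,11)=6, clip(7,-3,11)=7, clip(11,-3,11)=11 -> [0, 0, 2, 6, 7, 11]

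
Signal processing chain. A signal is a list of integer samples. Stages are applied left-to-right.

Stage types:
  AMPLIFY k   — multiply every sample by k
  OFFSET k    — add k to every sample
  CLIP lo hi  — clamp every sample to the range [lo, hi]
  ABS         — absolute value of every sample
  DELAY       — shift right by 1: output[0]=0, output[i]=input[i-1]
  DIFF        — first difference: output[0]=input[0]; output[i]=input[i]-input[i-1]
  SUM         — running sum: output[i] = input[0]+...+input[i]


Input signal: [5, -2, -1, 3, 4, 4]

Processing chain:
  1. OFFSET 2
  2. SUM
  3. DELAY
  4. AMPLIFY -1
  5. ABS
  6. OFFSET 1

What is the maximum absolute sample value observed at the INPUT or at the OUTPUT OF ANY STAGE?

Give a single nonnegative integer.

Answer: 25

Derivation:
Input: [5, -2, -1, 3, 4, 4] (max |s|=5)
Stage 1 (OFFSET 2): 5+2=7, -2+2=0, -1+2=1, 3+2=5, 4+2=6, 4+2=6 -> [7, 0, 1, 5, 6, 6] (max |s|=7)
Stage 2 (SUM): sum[0..0]=7, sum[0..1]=7, sum[0..2]=8, sum[0..3]=13, sum[0..4]=19, sum[0..5]=25 -> [7, 7, 8, 13, 19, 25] (max |s|=25)
Stage 3 (DELAY): [0, 7, 7, 8, 13, 19] = [0, 7, 7, 8, 13, 19] -> [0, 7, 7, 8, 13, 19] (max |s|=19)
Stage 4 (AMPLIFY -1): 0*-1=0, 7*-1=-7, 7*-1=-7, 8*-1=-8, 13*-1=-13, 19*-1=-19 -> [0, -7, -7, -8, -13, -19] (max |s|=19)
Stage 5 (ABS): |0|=0, |-7|=7, |-7|=7, |-8|=8, |-13|=13, |-19|=19 -> [0, 7, 7, 8, 13, 19] (max |s|=19)
Stage 6 (OFFSET 1): 0+1=1, 7+1=8, 7+1=8, 8+1=9, 13+1=14, 19+1=20 -> [1, 8, 8, 9, 14, 20] (max |s|=20)
Overall max amplitude: 25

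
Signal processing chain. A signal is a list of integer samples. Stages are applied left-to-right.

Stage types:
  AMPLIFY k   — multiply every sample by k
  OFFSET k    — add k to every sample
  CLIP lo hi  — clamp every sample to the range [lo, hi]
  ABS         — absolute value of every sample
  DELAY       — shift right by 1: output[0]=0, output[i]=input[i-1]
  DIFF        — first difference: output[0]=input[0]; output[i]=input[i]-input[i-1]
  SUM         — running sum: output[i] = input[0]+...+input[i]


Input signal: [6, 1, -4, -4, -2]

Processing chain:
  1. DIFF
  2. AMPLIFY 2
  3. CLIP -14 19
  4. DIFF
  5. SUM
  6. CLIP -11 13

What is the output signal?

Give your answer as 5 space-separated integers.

Answer: 12 -10 -10 0 4

Derivation:
Input: [6, 1, -4, -4, -2]
Stage 1 (DIFF): s[0]=6, 1-6=-5, -4-1=-5, -4--4=0, -2--4=2 -> [6, -5, -5, 0, 2]
Stage 2 (AMPLIFY 2): 6*2=12, -5*2=-10, -5*2=-10, 0*2=0, 2*2=4 -> [12, -10, -10, 0, 4]
Stage 3 (CLIP -14 19): clip(12,-14,19)=12, clip(-10,-14,19)=-10, clip(-10,-14,19)=-10, clip(0,-14,19)=0, clip(4,-14,19)=4 -> [12, -10, -10, 0, 4]
Stage 4 (DIFF): s[0]=12, -10-12=-22, -10--10=0, 0--10=10, 4-0=4 -> [12, -22, 0, 10, 4]
Stage 5 (SUM): sum[0..0]=12, sum[0..1]=-10, sum[0..2]=-10, sum[0..3]=0, sum[0..4]=4 -> [12, -10, -10, 0, 4]
Stage 6 (CLIP -11 13): clip(12,-11,13)=12, clip(-10,-11,13)=-10, clip(-10,-11,13)=-10, clip(0,-11,13)=0, clip(4,-11,13)=4 -> [12, -10, -10, 0, 4]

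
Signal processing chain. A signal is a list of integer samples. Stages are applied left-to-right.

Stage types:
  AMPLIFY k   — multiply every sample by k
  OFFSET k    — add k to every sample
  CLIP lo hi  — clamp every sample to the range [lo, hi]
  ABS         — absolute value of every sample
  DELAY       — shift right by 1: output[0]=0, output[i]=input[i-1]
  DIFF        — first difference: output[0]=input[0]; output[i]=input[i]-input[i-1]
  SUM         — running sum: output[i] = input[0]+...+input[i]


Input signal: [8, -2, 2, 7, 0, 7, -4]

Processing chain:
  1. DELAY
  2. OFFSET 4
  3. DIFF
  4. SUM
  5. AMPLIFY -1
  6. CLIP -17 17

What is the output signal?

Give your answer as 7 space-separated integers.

Input: [8, -2, 2, 7, 0, 7, -4]
Stage 1 (DELAY): [0, 8, -2, 2, 7, 0, 7] = [0, 8, -2, 2, 7, 0, 7] -> [0, 8, -2, 2, 7, 0, 7]
Stage 2 (OFFSET 4): 0+4=4, 8+4=12, -2+4=2, 2+4=6, 7+4=11, 0+4=4, 7+4=11 -> [4, 12, 2, 6, 11, 4, 11]
Stage 3 (DIFF): s[0]=4, 12-4=8, 2-12=-10, 6-2=4, 11-6=5, 4-11=-7, 11-4=7 -> [4, 8, -10, 4, 5, -7, 7]
Stage 4 (SUM): sum[0..0]=4, sum[0..1]=12, sum[0..2]=2, sum[0..3]=6, sum[0..4]=11, sum[0..5]=4, sum[0..6]=11 -> [4, 12, 2, 6, 11, 4, 11]
Stage 5 (AMPLIFY -1): 4*-1=-4, 12*-1=-12, 2*-1=-2, 6*-1=-6, 11*-1=-11, 4*-1=-4, 11*-1=-11 -> [-4, -12, -2, -6, -11, -4, -11]
Stage 6 (CLIP -17 17): clip(-4,-17,17)=-4, clip(-12,-17,17)=-12, clip(-2,-17,17)=-2, clip(-6,-17,17)=-6, clip(-11,-17,17)=-11, clip(-4,-17,17)=-4, clip(-11,-17,17)=-11 -> [-4, -12, -2, -6, -11, -4, -11]

Answer: -4 -12 -2 -6 -11 -4 -11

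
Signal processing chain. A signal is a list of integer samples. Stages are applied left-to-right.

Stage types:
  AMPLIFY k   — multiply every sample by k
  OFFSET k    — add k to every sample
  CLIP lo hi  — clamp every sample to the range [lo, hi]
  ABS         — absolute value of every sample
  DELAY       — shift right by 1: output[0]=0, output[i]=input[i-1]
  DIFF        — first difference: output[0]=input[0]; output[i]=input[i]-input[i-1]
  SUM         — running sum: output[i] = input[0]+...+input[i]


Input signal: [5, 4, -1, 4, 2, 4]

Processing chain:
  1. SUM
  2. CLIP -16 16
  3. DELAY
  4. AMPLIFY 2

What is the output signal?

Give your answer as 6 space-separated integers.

Answer: 0 10 18 16 24 28

Derivation:
Input: [5, 4, -1, 4, 2, 4]
Stage 1 (SUM): sum[0..0]=5, sum[0..1]=9, sum[0..2]=8, sum[0..3]=12, sum[0..4]=14, sum[0..5]=18 -> [5, 9, 8, 12, 14, 18]
Stage 2 (CLIP -16 16): clip(5,-16,16)=5, clip(9,-16,16)=9, clip(8,-16,16)=8, clip(12,-16,16)=12, clip(14,-16,16)=14, clip(18,-16,16)=16 -> [5, 9, 8, 12, 14, 16]
Stage 3 (DELAY): [0, 5, 9, 8, 12, 14] = [0, 5, 9, 8, 12, 14] -> [0, 5, 9, 8, 12, 14]
Stage 4 (AMPLIFY 2): 0*2=0, 5*2=10, 9*2=18, 8*2=16, 12*2=24, 14*2=28 -> [0, 10, 18, 16, 24, 28]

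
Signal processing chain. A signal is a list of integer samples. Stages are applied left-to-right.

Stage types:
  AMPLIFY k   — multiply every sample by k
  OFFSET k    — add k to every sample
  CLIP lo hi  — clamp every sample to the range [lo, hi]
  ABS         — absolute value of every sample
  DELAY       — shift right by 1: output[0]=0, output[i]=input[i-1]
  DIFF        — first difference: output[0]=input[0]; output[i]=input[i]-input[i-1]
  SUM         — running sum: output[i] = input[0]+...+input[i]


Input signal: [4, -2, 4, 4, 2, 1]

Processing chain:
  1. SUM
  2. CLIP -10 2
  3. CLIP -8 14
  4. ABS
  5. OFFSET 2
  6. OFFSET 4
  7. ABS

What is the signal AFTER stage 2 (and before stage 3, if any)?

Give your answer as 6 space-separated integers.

Answer: 2 2 2 2 2 2

Derivation:
Input: [4, -2, 4, 4, 2, 1]
Stage 1 (SUM): sum[0..0]=4, sum[0..1]=2, sum[0..2]=6, sum[0..3]=10, sum[0..4]=12, sum[0..5]=13 -> [4, 2, 6, 10, 12, 13]
Stage 2 (CLIP -10 2): clip(4,-10,2)=2, clip(2,-10,2)=2, clip(6,-10,2)=2, clip(10,-10,2)=2, clip(12,-10,2)=2, clip(13,-10,2)=2 -> [2, 2, 2, 2, 2, 2]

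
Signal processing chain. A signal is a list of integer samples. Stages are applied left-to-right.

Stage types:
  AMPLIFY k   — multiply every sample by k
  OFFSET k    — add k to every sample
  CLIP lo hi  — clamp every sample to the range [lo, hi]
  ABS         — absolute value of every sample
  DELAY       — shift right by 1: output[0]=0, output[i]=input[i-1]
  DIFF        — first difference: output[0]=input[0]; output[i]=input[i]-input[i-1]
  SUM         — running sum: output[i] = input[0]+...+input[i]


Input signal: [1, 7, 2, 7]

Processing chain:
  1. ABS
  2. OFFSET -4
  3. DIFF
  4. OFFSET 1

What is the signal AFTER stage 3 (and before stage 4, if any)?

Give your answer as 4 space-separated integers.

Input: [1, 7, 2, 7]
Stage 1 (ABS): |1|=1, |7|=7, |2|=2, |7|=7 -> [1, 7, 2, 7]
Stage 2 (OFFSET -4): 1+-4=-3, 7+-4=3, 2+-4=-2, 7+-4=3 -> [-3, 3, -2, 3]
Stage 3 (DIFF): s[0]=-3, 3--3=6, -2-3=-5, 3--2=5 -> [-3, 6, -5, 5]

Answer: -3 6 -5 5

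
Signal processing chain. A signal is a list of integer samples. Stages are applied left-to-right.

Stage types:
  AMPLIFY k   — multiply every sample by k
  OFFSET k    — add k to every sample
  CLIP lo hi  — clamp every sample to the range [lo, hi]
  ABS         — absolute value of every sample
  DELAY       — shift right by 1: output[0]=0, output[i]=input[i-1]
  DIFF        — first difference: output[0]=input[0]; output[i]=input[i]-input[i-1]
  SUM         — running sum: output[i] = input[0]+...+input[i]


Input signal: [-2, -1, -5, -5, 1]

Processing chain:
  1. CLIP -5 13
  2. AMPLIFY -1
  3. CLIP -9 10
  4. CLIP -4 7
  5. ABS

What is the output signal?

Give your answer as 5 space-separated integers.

Input: [-2, -1, -5, -5, 1]
Stage 1 (CLIP -5 13): clip(-2,-5,13)=-2, clip(-1,-5,13)=-1, clip(-5,-5,13)=-5, clip(-5,-5,13)=-5, clip(1,-5,13)=1 -> [-2, -1, -5, -5, 1]
Stage 2 (AMPLIFY -1): -2*-1=2, -1*-1=1, -5*-1=5, -5*-1=5, 1*-1=-1 -> [2, 1, 5, 5, -1]
Stage 3 (CLIP -9 10): clip(2,-9,10)=2, clip(1,-9,10)=1, clip(5,-9,10)=5, clip(5,-9,10)=5, clip(-1,-9,10)=-1 -> [2, 1, 5, 5, -1]
Stage 4 (CLIP -4 7): clip(2,-4,7)=2, clip(1,-4,7)=1, clip(5,-4,7)=5, clip(5,-4,7)=5, clip(-1,-4,7)=-1 -> [2, 1, 5, 5, -1]
Stage 5 (ABS): |2|=2, |1|=1, |5|=5, |5|=5, |-1|=1 -> [2, 1, 5, 5, 1]

Answer: 2 1 5 5 1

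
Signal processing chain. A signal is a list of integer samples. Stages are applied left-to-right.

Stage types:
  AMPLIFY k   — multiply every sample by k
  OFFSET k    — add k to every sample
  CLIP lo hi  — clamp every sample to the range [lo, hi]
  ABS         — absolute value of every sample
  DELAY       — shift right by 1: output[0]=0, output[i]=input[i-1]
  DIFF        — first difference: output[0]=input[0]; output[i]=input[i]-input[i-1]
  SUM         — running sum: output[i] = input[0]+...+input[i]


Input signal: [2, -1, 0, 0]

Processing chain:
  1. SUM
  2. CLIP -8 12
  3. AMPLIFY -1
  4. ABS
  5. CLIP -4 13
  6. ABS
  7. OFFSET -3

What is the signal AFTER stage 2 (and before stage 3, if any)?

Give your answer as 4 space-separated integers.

Answer: 2 1 1 1

Derivation:
Input: [2, -1, 0, 0]
Stage 1 (SUM): sum[0..0]=2, sum[0..1]=1, sum[0..2]=1, sum[0..3]=1 -> [2, 1, 1, 1]
Stage 2 (CLIP -8 12): clip(2,-8,12)=2, clip(1,-8,12)=1, clip(1,-8,12)=1, clip(1,-8,12)=1 -> [2, 1, 1, 1]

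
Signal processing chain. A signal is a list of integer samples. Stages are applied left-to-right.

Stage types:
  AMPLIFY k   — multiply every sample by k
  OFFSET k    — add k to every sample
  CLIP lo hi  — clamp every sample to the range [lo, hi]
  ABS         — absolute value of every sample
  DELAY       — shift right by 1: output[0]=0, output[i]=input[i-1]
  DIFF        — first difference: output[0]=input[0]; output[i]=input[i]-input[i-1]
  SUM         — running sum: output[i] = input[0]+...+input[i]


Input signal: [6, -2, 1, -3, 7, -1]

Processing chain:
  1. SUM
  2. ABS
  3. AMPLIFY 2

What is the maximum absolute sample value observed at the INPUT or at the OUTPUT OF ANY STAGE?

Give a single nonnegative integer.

Answer: 18

Derivation:
Input: [6, -2, 1, -3, 7, -1] (max |s|=7)
Stage 1 (SUM): sum[0..0]=6, sum[0..1]=4, sum[0..2]=5, sum[0..3]=2, sum[0..4]=9, sum[0..5]=8 -> [6, 4, 5, 2, 9, 8] (max |s|=9)
Stage 2 (ABS): |6|=6, |4|=4, |5|=5, |2|=2, |9|=9, |8|=8 -> [6, 4, 5, 2, 9, 8] (max |s|=9)
Stage 3 (AMPLIFY 2): 6*2=12, 4*2=8, 5*2=10, 2*2=4, 9*2=18, 8*2=16 -> [12, 8, 10, 4, 18, 16] (max |s|=18)
Overall max amplitude: 18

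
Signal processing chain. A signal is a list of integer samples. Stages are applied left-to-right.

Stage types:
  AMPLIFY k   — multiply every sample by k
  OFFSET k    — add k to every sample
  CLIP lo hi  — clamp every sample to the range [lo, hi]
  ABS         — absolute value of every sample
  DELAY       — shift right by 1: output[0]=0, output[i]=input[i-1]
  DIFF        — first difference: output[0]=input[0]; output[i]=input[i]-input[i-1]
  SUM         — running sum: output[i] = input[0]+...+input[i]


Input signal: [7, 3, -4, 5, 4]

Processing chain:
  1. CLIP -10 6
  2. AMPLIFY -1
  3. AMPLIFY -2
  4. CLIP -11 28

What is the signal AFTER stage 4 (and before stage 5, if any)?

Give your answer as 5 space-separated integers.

Answer: 12 6 -8 10 8

Derivation:
Input: [7, 3, -4, 5, 4]
Stage 1 (CLIP -10 6): clip(7,-10,6)=6, clip(3,-10,6)=3, clip(-4,-10,6)=-4, clip(5,-10,6)=5, clip(4,-10,6)=4 -> [6, 3, -4, 5, 4]
Stage 2 (AMPLIFY -1): 6*-1=-6, 3*-1=-3, -4*-1=4, 5*-1=-5, 4*-1=-4 -> [-6, -3, 4, -5, -4]
Stage 3 (AMPLIFY -2): -6*-2=12, -3*-2=6, 4*-2=-8, -5*-2=10, -4*-2=8 -> [12, 6, -8, 10, 8]
Stage 4 (CLIP -11 28): clip(12,-11,28)=12, clip(6,-11,28)=6, clip(-8,-11,28)=-8, clip(10,-11,28)=10, clip(8,-11,28)=8 -> [12, 6, -8, 10, 8]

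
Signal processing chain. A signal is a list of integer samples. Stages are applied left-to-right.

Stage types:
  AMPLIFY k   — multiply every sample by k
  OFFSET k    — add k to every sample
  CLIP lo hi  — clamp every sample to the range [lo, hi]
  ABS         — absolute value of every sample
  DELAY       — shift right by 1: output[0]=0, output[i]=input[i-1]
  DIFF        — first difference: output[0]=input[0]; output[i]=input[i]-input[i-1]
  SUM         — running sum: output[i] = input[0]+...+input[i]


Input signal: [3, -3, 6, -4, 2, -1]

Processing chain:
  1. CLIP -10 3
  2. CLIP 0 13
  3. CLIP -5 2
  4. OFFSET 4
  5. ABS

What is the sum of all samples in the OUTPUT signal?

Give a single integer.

Input: [3, -3, 6, -4, 2, -1]
Stage 1 (CLIP -10 3): clip(3,-10,3)=3, clip(-3,-10,3)=-3, clip(6,-10,3)=3, clip(-4,-10,3)=-4, clip(2,-10,3)=2, clip(-1,-10,3)=-1 -> [3, -3, 3, -4, 2, -1]
Stage 2 (CLIP 0 13): clip(3,0,13)=3, clip(-3,0,13)=0, clip(3,0,13)=3, clip(-4,0,13)=0, clip(2,0,13)=2, clip(-1,0,13)=0 -> [3, 0, 3, 0, 2, 0]
Stage 3 (CLIP -5 2): clip(3,-5,2)=2, clip(0,-5,2)=0, clip(3,-5,2)=2, clip(0,-5,2)=0, clip(2,-5,2)=2, clip(0,-5,2)=0 -> [2, 0, 2, 0, 2, 0]
Stage 4 (OFFSET 4): 2+4=6, 0+4=4, 2+4=6, 0+4=4, 2+4=6, 0+4=4 -> [6, 4, 6, 4, 6, 4]
Stage 5 (ABS): |6|=6, |4|=4, |6|=6, |4|=4, |6|=6, |4|=4 -> [6, 4, 6, 4, 6, 4]
Output sum: 30

Answer: 30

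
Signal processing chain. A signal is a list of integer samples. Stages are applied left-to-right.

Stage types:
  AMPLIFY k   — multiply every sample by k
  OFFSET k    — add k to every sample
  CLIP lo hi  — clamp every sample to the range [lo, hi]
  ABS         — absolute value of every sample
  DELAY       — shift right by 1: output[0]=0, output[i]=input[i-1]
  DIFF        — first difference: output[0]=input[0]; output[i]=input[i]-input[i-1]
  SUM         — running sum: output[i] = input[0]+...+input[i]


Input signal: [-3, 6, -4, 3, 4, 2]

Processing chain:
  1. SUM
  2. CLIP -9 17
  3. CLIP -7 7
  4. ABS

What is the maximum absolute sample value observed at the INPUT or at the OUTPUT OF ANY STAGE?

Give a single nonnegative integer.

Input: [-3, 6, -4, 3, 4, 2] (max |s|=6)
Stage 1 (SUM): sum[0..0]=-3, sum[0..1]=3, sum[0..2]=-1, sum[0..3]=2, sum[0..4]=6, sum[0..5]=8 -> [-3, 3, -1, 2, 6, 8] (max |s|=8)
Stage 2 (CLIP -9 17): clip(-3,-9,17)=-3, clip(3,-9,17)=3, clip(-1,-9,17)=-1, clip(2,-9,17)=2, clip(6,-9,17)=6, clip(8,-9,17)=8 -> [-3, 3, -1, 2, 6, 8] (max |s|=8)
Stage 3 (CLIP -7 7): clip(-3,-7,7)=-3, clip(3,-7,7)=3, clip(-1,-7,7)=-1, clip(2,-7,7)=2, clip(6,-7,7)=6, clip(8,-7,7)=7 -> [-3, 3, -1, 2, 6, 7] (max |s|=7)
Stage 4 (ABS): |-3|=3, |3|=3, |-1|=1, |2|=2, |6|=6, |7|=7 -> [3, 3, 1, 2, 6, 7] (max |s|=7)
Overall max amplitude: 8

Answer: 8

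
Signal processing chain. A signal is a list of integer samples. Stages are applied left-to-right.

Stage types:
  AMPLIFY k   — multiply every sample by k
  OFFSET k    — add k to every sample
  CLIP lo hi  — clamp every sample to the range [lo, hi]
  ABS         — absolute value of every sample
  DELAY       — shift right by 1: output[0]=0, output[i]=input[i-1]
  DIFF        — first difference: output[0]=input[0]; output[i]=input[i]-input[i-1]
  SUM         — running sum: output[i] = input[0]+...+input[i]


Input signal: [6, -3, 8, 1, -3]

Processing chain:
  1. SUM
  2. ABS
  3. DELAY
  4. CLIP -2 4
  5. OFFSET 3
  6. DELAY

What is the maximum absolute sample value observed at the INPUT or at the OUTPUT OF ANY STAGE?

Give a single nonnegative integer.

Answer: 12

Derivation:
Input: [6, -3, 8, 1, -3] (max |s|=8)
Stage 1 (SUM): sum[0..0]=6, sum[0..1]=3, sum[0..2]=11, sum[0..3]=12, sum[0..4]=9 -> [6, 3, 11, 12, 9] (max |s|=12)
Stage 2 (ABS): |6|=6, |3|=3, |11|=11, |12|=12, |9|=9 -> [6, 3, 11, 12, 9] (max |s|=12)
Stage 3 (DELAY): [0, 6, 3, 11, 12] = [0, 6, 3, 11, 12] -> [0, 6, 3, 11, 12] (max |s|=12)
Stage 4 (CLIP -2 4): clip(0,-2,4)=0, clip(6,-2,4)=4, clip(3,-2,4)=3, clip(11,-2,4)=4, clip(12,-2,4)=4 -> [0, 4, 3, 4, 4] (max |s|=4)
Stage 5 (OFFSET 3): 0+3=3, 4+3=7, 3+3=6, 4+3=7, 4+3=7 -> [3, 7, 6, 7, 7] (max |s|=7)
Stage 6 (DELAY): [0, 3, 7, 6, 7] = [0, 3, 7, 6, 7] -> [0, 3, 7, 6, 7] (max |s|=7)
Overall max amplitude: 12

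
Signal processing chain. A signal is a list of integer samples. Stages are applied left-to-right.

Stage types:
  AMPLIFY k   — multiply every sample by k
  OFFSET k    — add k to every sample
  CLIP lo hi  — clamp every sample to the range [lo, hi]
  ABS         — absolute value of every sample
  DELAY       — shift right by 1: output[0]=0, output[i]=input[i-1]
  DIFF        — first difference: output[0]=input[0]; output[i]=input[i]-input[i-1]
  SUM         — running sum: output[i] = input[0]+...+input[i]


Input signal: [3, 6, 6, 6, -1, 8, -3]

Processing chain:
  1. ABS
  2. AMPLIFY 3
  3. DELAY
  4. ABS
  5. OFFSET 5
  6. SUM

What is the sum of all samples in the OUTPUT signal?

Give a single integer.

Answer: 440

Derivation:
Input: [3, 6, 6, 6, -1, 8, -3]
Stage 1 (ABS): |3|=3, |6|=6, |6|=6, |6|=6, |-1|=1, |8|=8, |-3|=3 -> [3, 6, 6, 6, 1, 8, 3]
Stage 2 (AMPLIFY 3): 3*3=9, 6*3=18, 6*3=18, 6*3=18, 1*3=3, 8*3=24, 3*3=9 -> [9, 18, 18, 18, 3, 24, 9]
Stage 3 (DELAY): [0, 9, 18, 18, 18, 3, 24] = [0, 9, 18, 18, 18, 3, 24] -> [0, 9, 18, 18, 18, 3, 24]
Stage 4 (ABS): |0|=0, |9|=9, |18|=18, |18|=18, |18|=18, |3|=3, |24|=24 -> [0, 9, 18, 18, 18, 3, 24]
Stage 5 (OFFSET 5): 0+5=5, 9+5=14, 18+5=23, 18+5=23, 18+5=23, 3+5=8, 24+5=29 -> [5, 14, 23, 23, 23, 8, 29]
Stage 6 (SUM): sum[0..0]=5, sum[0..1]=19, sum[0..2]=42, sum[0..3]=65, sum[0..4]=88, sum[0..5]=96, sum[0..6]=125 -> [5, 19, 42, 65, 88, 96, 125]
Output sum: 440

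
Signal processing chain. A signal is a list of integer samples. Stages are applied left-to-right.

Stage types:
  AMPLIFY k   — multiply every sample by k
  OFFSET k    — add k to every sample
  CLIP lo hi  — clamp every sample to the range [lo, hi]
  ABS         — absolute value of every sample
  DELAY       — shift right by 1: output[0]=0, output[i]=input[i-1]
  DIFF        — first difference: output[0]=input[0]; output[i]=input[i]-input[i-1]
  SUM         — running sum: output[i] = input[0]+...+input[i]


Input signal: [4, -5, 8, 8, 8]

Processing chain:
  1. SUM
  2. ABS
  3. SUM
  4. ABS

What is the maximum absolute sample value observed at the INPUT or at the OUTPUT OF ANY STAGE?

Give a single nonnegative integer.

Answer: 50

Derivation:
Input: [4, -5, 8, 8, 8] (max |s|=8)
Stage 1 (SUM): sum[0..0]=4, sum[0..1]=-1, sum[0..2]=7, sum[0..3]=15, sum[0..4]=23 -> [4, -1, 7, 15, 23] (max |s|=23)
Stage 2 (ABS): |4|=4, |-1|=1, |7|=7, |15|=15, |23|=23 -> [4, 1, 7, 15, 23] (max |s|=23)
Stage 3 (SUM): sum[0..0]=4, sum[0..1]=5, sum[0..2]=12, sum[0..3]=27, sum[0..4]=50 -> [4, 5, 12, 27, 50] (max |s|=50)
Stage 4 (ABS): |4|=4, |5|=5, |12|=12, |27|=27, |50|=50 -> [4, 5, 12, 27, 50] (max |s|=50)
Overall max amplitude: 50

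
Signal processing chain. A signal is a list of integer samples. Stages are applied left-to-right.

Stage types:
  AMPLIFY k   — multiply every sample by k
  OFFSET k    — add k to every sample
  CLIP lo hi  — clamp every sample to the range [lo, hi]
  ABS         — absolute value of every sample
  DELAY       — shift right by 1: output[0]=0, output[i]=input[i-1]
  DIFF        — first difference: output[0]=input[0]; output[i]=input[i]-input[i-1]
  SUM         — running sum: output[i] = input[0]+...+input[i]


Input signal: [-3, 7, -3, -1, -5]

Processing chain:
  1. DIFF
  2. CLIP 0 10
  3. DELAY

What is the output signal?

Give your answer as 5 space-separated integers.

Answer: 0 0 10 0 2

Derivation:
Input: [-3, 7, -3, -1, -5]
Stage 1 (DIFF): s[0]=-3, 7--3=10, -3-7=-10, -1--3=2, -5--1=-4 -> [-3, 10, -10, 2, -4]
Stage 2 (CLIP 0 10): clip(-3,0,10)=0, clip(10,0,10)=10, clip(-10,0,10)=0, clip(2,0,10)=2, clip(-4,0,10)=0 -> [0, 10, 0, 2, 0]
Stage 3 (DELAY): [0, 0, 10, 0, 2] = [0, 0, 10, 0, 2] -> [0, 0, 10, 0, 2]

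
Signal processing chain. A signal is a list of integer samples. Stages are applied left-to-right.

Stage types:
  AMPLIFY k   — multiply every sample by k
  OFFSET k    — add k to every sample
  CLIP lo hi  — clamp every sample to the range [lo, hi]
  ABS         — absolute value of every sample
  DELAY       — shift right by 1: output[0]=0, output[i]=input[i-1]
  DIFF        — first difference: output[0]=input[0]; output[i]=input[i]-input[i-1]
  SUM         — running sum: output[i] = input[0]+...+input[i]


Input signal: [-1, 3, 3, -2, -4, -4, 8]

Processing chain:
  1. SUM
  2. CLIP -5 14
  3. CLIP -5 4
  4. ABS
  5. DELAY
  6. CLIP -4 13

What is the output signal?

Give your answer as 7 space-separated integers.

Input: [-1, 3, 3, -2, -4, -4, 8]
Stage 1 (SUM): sum[0..0]=-1, sum[0..1]=2, sum[0..2]=5, sum[0..3]=3, sum[0..4]=-1, sum[0..5]=-5, sum[0..6]=3 -> [-1, 2, 5, 3, -1, -5, 3]
Stage 2 (CLIP -5 14): clip(-1,-5,14)=-1, clip(2,-5,14)=2, clip(5,-5,14)=5, clip(3,-5,14)=3, clip(-1,-5,14)=-1, clip(-5,-5,14)=-5, clip(3,-5,14)=3 -> [-1, 2, 5, 3, -1, -5, 3]
Stage 3 (CLIP -5 4): clip(-1,-5,4)=-1, clip(2,-5,4)=2, clip(5,-5,4)=4, clip(3,-5,4)=3, clip(-1,-5,4)=-1, clip(-5,-5,4)=-5, clip(3,-5,4)=3 -> [-1, 2, 4, 3, -1, -5, 3]
Stage 4 (ABS): |-1|=1, |2|=2, |4|=4, |3|=3, |-1|=1, |-5|=5, |3|=3 -> [1, 2, 4, 3, 1, 5, 3]
Stage 5 (DELAY): [0, 1, 2, 4, 3, 1, 5] = [0, 1, 2, 4, 3, 1, 5] -> [0, 1, 2, 4, 3, 1, 5]
Stage 6 (CLIP -4 13): clip(0,-4,13)=0, clip(1,-4,13)=1, clip(2,-4,13)=2, clip(4,-4,13)=4, clip(3,-4,13)=3, clip(1,-4,13)=1, clip(5,-4,13)=5 -> [0, 1, 2, 4, 3, 1, 5]

Answer: 0 1 2 4 3 1 5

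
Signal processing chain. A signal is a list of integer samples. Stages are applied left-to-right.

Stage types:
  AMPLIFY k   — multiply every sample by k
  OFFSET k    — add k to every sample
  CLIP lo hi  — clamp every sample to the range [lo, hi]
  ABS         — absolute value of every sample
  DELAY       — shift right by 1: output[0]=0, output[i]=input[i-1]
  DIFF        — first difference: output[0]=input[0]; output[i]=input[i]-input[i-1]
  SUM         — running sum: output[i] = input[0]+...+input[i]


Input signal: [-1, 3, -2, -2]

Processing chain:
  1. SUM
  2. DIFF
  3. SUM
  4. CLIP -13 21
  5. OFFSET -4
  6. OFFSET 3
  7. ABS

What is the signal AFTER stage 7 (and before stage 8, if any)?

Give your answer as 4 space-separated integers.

Input: [-1, 3, -2, -2]
Stage 1 (SUM): sum[0..0]=-1, sum[0..1]=2, sum[0..2]=0, sum[0..3]=-2 -> [-1, 2, 0, -2]
Stage 2 (DIFF): s[0]=-1, 2--1=3, 0-2=-2, -2-0=-2 -> [-1, 3, -2, -2]
Stage 3 (SUM): sum[0..0]=-1, sum[0..1]=2, sum[0..2]=0, sum[0..3]=-2 -> [-1, 2, 0, -2]
Stage 4 (CLIP -13 21): clip(-1,-13,21)=-1, clip(2,-13,21)=2, clip(0,-13,21)=0, clip(-2,-13,21)=-2 -> [-1, 2, 0, -2]
Stage 5 (OFFSET -4): -1+-4=-5, 2+-4=-2, 0+-4=-4, -2+-4=-6 -> [-5, -2, -4, -6]
Stage 6 (OFFSET 3): -5+3=-2, -2+3=1, -4+3=-1, -6+3=-3 -> [-2, 1, -1, -3]
Stage 7 (ABS): |-2|=2, |1|=1, |-1|=1, |-3|=3 -> [2, 1, 1, 3]

Answer: 2 1 1 3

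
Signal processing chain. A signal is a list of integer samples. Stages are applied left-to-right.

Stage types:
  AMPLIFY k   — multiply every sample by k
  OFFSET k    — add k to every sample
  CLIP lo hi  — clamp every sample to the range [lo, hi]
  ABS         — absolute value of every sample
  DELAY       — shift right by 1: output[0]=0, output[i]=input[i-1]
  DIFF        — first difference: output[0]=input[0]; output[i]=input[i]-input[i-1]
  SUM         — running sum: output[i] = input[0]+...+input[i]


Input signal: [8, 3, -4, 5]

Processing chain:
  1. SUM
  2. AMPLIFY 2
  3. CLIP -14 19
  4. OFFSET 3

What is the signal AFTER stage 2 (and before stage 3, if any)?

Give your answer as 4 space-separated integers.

Input: [8, 3, -4, 5]
Stage 1 (SUM): sum[0..0]=8, sum[0..1]=11, sum[0..2]=7, sum[0..3]=12 -> [8, 11, 7, 12]
Stage 2 (AMPLIFY 2): 8*2=16, 11*2=22, 7*2=14, 12*2=24 -> [16, 22, 14, 24]

Answer: 16 22 14 24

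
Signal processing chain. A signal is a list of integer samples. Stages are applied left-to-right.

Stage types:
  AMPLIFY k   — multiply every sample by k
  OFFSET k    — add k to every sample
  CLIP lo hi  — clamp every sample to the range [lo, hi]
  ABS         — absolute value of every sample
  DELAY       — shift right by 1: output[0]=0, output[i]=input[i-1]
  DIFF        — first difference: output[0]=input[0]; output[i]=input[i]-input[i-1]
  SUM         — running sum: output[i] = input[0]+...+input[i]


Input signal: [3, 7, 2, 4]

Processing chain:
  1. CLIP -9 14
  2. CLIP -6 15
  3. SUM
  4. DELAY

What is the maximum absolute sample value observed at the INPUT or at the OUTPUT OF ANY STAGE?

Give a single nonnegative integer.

Input: [3, 7, 2, 4] (max |s|=7)
Stage 1 (CLIP -9 14): clip(3,-9,14)=3, clip(7,-9,14)=7, clip(2,-9,14)=2, clip(4,-9,14)=4 -> [3, 7, 2, 4] (max |s|=7)
Stage 2 (CLIP -6 15): clip(3,-6,15)=3, clip(7,-6,15)=7, clip(2,-6,15)=2, clip(4,-6,15)=4 -> [3, 7, 2, 4] (max |s|=7)
Stage 3 (SUM): sum[0..0]=3, sum[0..1]=10, sum[0..2]=12, sum[0..3]=16 -> [3, 10, 12, 16] (max |s|=16)
Stage 4 (DELAY): [0, 3, 10, 12] = [0, 3, 10, 12] -> [0, 3, 10, 12] (max |s|=12)
Overall max amplitude: 16

Answer: 16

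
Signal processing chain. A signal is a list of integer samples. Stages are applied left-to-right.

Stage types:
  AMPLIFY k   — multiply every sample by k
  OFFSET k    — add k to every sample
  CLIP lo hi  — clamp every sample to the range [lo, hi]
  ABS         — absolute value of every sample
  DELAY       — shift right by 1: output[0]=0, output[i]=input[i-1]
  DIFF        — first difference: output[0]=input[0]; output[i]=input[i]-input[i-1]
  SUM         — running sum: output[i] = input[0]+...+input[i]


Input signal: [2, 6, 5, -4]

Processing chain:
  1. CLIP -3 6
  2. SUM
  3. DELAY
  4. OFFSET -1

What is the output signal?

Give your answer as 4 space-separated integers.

Answer: -1 1 7 12

Derivation:
Input: [2, 6, 5, -4]
Stage 1 (CLIP -3 6): clip(2,-3,6)=2, clip(6,-3,6)=6, clip(5,-3,6)=5, clip(-4,-3,6)=-3 -> [2, 6, 5, -3]
Stage 2 (SUM): sum[0..0]=2, sum[0..1]=8, sum[0..2]=13, sum[0..3]=10 -> [2, 8, 13, 10]
Stage 3 (DELAY): [0, 2, 8, 13] = [0, 2, 8, 13] -> [0, 2, 8, 13]
Stage 4 (OFFSET -1): 0+-1=-1, 2+-1=1, 8+-1=7, 13+-1=12 -> [-1, 1, 7, 12]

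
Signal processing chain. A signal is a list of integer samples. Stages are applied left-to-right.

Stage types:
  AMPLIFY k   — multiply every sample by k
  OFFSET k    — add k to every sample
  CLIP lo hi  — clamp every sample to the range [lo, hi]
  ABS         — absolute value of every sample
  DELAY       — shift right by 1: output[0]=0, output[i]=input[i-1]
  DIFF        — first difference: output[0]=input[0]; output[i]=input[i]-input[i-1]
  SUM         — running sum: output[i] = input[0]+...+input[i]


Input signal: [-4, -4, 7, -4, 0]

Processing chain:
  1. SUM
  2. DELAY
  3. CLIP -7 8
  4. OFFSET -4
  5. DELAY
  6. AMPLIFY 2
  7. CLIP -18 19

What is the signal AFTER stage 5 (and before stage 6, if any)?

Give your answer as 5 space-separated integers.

Input: [-4, -4, 7, -4, 0]
Stage 1 (SUM): sum[0..0]=-4, sum[0..1]=-8, sum[0..2]=-1, sum[0..3]=-5, sum[0..4]=-5 -> [-4, -8, -1, -5, -5]
Stage 2 (DELAY): [0, -4, -8, -1, -5] = [0, -4, -8, -1, -5] -> [0, -4, -8, -1, -5]
Stage 3 (CLIP -7 8): clip(0,-7,8)=0, clip(-4,-7,8)=-4, clip(-8,-7,8)=-7, clip(-1,-7,8)=-1, clip(-5,-7,8)=-5 -> [0, -4, -7, -1, -5]
Stage 4 (OFFSET -4): 0+-4=-4, -4+-4=-8, -7+-4=-11, -1+-4=-5, -5+-4=-9 -> [-4, -8, -11, -5, -9]
Stage 5 (DELAY): [0, -4, -8, -11, -5] = [0, -4, -8, -11, -5] -> [0, -4, -8, -11, -5]

Answer: 0 -4 -8 -11 -5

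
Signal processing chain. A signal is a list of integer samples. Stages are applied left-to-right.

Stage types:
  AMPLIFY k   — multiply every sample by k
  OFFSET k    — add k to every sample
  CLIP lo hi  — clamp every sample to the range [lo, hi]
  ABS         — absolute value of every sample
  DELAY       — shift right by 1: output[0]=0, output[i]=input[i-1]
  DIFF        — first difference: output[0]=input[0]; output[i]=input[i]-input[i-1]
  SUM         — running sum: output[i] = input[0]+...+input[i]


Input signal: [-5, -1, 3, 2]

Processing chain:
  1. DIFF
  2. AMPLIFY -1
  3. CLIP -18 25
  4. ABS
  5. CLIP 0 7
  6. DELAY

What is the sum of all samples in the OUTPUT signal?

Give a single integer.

Input: [-5, -1, 3, 2]
Stage 1 (DIFF): s[0]=-5, -1--5=4, 3--1=4, 2-3=-1 -> [-5, 4, 4, -1]
Stage 2 (AMPLIFY -1): -5*-1=5, 4*-1=-4, 4*-1=-4, -1*-1=1 -> [5, -4, -4, 1]
Stage 3 (CLIP -18 25): clip(5,-18,25)=5, clip(-4,-18,25)=-4, clip(-4,-18,25)=-4, clip(1,-18,25)=1 -> [5, -4, -4, 1]
Stage 4 (ABS): |5|=5, |-4|=4, |-4|=4, |1|=1 -> [5, 4, 4, 1]
Stage 5 (CLIP 0 7): clip(5,0,7)=5, clip(4,0,7)=4, clip(4,0,7)=4, clip(1,0,7)=1 -> [5, 4, 4, 1]
Stage 6 (DELAY): [0, 5, 4, 4] = [0, 5, 4, 4] -> [0, 5, 4, 4]
Output sum: 13

Answer: 13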